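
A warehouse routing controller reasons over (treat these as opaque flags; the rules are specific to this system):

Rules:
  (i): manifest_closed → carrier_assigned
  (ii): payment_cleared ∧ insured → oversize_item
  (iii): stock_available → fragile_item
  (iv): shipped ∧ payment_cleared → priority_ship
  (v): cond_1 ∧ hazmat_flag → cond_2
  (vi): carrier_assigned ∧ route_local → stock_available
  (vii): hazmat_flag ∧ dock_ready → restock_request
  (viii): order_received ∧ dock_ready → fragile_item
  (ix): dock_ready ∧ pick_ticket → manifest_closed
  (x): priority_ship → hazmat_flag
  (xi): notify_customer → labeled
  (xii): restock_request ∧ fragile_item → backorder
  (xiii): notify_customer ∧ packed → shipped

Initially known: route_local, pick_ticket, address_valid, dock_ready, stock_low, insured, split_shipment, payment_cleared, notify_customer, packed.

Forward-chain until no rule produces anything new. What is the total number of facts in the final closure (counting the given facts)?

Round 1: (ii) [payment_cleared ∧ insured → oversize_item]; (ix) [dock_ready ∧ pick_ticket → manifest_closed]; (xi) [notify_customer → labeled]; (xiii) [notify_customer ∧ packed → shipped]. Adds oversize_item, manifest_closed, labeled, shipped.
Round 2: (i) [manifest_closed → carrier_assigned]; (iv) [shipped ∧ payment_cleared → priority_ship]. Adds carrier_assigned, priority_ship.
Round 3: (vi) [carrier_assigned ∧ route_local → stock_available]; (x) [priority_ship → hazmat_flag]. Adds stock_available, hazmat_flag.
Round 4: (iii) [stock_available → fragile_item]; (vii) [hazmat_flag ∧ dock_ready → restock_request]. Adds fragile_item, restock_request.
Round 5: (xii) [restock_request ∧ fragile_item → backorder]. Adds backorder.
Closure: {address_valid, backorder, carrier_assigned, dock_ready, fragile_item, hazmat_flag, insured, labeled, manifest_closed, notify_customer, oversize_item, packed, payment_cleared, pick_ticket, priority_ship, restock_request, route_local, shipped, split_shipment, stock_available, stock_low} — 21 facts.

21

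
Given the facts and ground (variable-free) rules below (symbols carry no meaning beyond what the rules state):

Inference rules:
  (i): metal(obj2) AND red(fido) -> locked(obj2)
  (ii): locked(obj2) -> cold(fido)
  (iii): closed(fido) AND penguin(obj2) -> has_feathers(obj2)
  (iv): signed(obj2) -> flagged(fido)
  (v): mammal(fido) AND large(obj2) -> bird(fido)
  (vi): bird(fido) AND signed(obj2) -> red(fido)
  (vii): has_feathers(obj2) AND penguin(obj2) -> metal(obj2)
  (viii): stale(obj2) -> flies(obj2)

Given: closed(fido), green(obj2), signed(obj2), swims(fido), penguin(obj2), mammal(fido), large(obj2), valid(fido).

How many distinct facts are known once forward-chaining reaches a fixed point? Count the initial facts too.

Round 1: (iii) [closed(fido) AND penguin(obj2) -> has_feathers(obj2)]; (iv) [signed(obj2) -> flagged(fido)]; (v) [mammal(fido) AND large(obj2) -> bird(fido)]. New: has_feathers(obj2), flagged(fido), bird(fido).
Round 2: (vi) [bird(fido) AND signed(obj2) -> red(fido)]; (vii) [has_feathers(obj2) AND penguin(obj2) -> metal(obj2)]. New: red(fido), metal(obj2).
Round 3: (i) [metal(obj2) AND red(fido) -> locked(obj2)]. New: locked(obj2).
Round 4: (ii) [locked(obj2) -> cold(fido)]. New: cold(fido).
Closure: {bird(fido), closed(fido), cold(fido), flagged(fido), green(obj2), has_feathers(obj2), large(obj2), locked(obj2), mammal(fido), metal(obj2), penguin(obj2), red(fido), signed(obj2), swims(fido), valid(fido)} — 15 facts.

15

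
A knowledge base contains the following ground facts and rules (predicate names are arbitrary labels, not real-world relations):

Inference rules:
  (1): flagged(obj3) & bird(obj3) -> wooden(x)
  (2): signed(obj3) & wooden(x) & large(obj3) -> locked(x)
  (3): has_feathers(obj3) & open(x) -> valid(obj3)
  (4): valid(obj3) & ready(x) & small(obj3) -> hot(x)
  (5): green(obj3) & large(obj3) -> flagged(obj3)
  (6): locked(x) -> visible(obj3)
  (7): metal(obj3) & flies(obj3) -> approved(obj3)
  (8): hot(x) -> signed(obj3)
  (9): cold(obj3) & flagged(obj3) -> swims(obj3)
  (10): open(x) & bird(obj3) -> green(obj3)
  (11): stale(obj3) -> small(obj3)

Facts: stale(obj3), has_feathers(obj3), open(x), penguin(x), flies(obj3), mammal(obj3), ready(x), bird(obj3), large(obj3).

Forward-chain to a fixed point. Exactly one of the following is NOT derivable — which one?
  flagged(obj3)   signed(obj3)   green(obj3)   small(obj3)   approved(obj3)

Round 1: (3) [has_feathers(obj3) & open(x) -> valid(obj3)]; (10) [open(x) & bird(obj3) -> green(obj3)]; (11) [stale(obj3) -> small(obj3)]. New: valid(obj3), green(obj3), small(obj3).
Round 2: (4) [valid(obj3) & ready(x) & small(obj3) -> hot(x)]; (5) [green(obj3) & large(obj3) -> flagged(obj3)]. New: hot(x), flagged(obj3).
Round 3: (1) [flagged(obj3) & bird(obj3) -> wooden(x)]; (8) [hot(x) -> signed(obj3)]. New: wooden(x), signed(obj3).
Round 4: (2) [signed(obj3) & wooden(x) & large(obj3) -> locked(x)]. New: locked(x).
Round 5: (6) [locked(x) -> visible(obj3)]. New: visible(obj3).
Derived: signed(obj3) (round 3), flagged(obj3) (round 2), green(obj3) (round 1), small(obj3) (round 1). approved(obj3) never appears in any round.

approved(obj3)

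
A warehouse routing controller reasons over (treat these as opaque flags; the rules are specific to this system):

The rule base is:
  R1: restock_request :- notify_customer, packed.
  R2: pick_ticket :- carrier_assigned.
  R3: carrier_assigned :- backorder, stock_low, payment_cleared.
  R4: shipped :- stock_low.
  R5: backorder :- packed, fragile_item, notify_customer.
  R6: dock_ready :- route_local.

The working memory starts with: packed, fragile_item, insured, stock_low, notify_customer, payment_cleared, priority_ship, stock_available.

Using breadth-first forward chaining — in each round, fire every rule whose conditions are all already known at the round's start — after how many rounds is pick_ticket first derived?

[1] R1 [restock_request :- notify_customer, packed.]; R4 [shipped :- stock_low.]; R5 [backorder :- packed, fragile_item, notify_customer.]. ⇒ new: restock_request, shipped, backorder.
[2] R3 [carrier_assigned :- backorder, stock_low, payment_cleared.]. ⇒ new: carrier_assigned.
[3] R2 [pick_ticket :- carrier_assigned.]. ⇒ new: pick_ticket.
pick_ticket first appears in round 3.

3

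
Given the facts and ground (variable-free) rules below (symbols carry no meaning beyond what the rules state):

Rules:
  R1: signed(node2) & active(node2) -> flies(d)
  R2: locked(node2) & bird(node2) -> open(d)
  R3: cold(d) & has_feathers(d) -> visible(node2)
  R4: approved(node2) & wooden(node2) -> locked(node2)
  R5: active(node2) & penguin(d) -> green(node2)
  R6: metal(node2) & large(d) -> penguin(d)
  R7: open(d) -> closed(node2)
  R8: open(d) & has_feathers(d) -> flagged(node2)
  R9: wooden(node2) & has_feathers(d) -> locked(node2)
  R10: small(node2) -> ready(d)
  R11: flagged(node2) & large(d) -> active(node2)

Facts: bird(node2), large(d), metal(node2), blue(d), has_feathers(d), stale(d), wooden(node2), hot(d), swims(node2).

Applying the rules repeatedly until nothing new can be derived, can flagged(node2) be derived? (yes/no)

yes

Round 1: R6 [metal(node2) & large(d) -> penguin(d)]; R9 [wooden(node2) & has_feathers(d) -> locked(node2)]. New: penguin(d), locked(node2).
Round 2: R2 [locked(node2) & bird(node2) -> open(d)]. New: open(d).
Round 3: R7 [open(d) -> closed(node2)]; R8 [open(d) & has_feathers(d) -> flagged(node2)]. New: closed(node2), flagged(node2).
Round 4: R11 [flagged(node2) & large(d) -> active(node2)]. New: active(node2).
Round 5: R5 [active(node2) & penguin(d) -> green(node2)]. New: green(node2).
flagged(node2) appears in round 3, so it is derivable.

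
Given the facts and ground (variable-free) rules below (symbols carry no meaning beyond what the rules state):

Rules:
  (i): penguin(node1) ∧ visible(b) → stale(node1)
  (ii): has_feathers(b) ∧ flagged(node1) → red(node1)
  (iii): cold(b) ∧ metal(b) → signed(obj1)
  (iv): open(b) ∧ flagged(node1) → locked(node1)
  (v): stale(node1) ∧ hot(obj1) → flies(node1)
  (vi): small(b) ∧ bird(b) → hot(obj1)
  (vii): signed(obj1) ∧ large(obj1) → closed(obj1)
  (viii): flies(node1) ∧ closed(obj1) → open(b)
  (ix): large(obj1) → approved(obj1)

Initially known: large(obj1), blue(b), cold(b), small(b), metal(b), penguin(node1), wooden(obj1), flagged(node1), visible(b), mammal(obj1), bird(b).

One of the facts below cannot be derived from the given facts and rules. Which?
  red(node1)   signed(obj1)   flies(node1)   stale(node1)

red(node1)

Round 1 fires (i), (iii), (vi), (ix), giving stale(node1), signed(obj1), hot(obj1), approved(obj1).
Round 2 fires (v), (vii), giving flies(node1), closed(obj1).
Round 3 fires (viii), giving open(b).
Round 4 fires (iv), giving locked(node1).
Derived: stale(node1) (round 1), signed(obj1) (round 1), flies(node1) (round 2). red(node1) never appears in any round.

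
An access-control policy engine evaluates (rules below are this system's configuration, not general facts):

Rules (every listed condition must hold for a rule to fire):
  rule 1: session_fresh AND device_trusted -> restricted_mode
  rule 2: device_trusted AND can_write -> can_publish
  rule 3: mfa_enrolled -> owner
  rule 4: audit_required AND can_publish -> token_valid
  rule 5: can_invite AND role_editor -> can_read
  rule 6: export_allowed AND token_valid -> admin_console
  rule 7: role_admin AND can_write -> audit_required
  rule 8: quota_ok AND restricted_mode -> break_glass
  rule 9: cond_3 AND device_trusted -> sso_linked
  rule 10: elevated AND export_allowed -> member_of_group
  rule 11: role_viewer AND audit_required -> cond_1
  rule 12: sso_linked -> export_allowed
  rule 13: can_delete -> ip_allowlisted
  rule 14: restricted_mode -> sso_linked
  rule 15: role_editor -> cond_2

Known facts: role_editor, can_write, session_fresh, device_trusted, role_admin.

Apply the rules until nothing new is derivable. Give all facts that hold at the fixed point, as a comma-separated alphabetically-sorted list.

[1] rule 1 [session_fresh AND device_trusted -> restricted_mode]; rule 2 [device_trusted AND can_write -> can_publish]; rule 7 [role_admin AND can_write -> audit_required]; rule 15 [role_editor -> cond_2]. ⇒ new: restricted_mode, can_publish, audit_required, cond_2.
[2] rule 4 [audit_required AND can_publish -> token_valid]; rule 14 [restricted_mode -> sso_linked]. ⇒ new: token_valid, sso_linked.
[3] rule 12 [sso_linked -> export_allowed]. ⇒ new: export_allowed.
[4] rule 6 [export_allowed AND token_valid -> admin_console]. ⇒ new: admin_console.

admin_console, audit_required, can_publish, can_write, cond_2, device_trusted, export_allowed, restricted_mode, role_admin, role_editor, session_fresh, sso_linked, token_valid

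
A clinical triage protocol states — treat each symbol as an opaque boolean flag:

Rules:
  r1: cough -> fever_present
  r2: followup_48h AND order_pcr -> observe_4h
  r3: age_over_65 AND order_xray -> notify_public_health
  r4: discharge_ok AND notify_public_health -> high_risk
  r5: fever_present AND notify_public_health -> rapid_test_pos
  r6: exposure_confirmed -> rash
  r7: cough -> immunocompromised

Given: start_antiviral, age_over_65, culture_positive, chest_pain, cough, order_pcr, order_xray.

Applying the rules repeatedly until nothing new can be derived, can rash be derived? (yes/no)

[1] r1 [cough -> fever_present]; r3 [age_over_65 AND order_xray -> notify_public_health]; r7 [cough -> immunocompromised]. ⇒ new: fever_present, notify_public_health, immunocompromised.
[2] r5 [fever_present AND notify_public_health -> rapid_test_pos]. ⇒ new: rapid_test_pos.
Fixed point reached. rash is concluded only by r6; r6 needs exposure_confirmed (never derived).

no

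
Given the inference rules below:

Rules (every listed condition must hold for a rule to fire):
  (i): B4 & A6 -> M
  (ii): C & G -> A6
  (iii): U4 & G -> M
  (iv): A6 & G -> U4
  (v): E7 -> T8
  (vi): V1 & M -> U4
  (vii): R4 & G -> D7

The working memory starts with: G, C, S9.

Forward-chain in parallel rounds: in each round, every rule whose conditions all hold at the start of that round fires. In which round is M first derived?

3

Round 1 fires (ii), giving A6.
Round 2 fires (iv), giving U4.
Round 3 fires (iii), giving M.
M first appears in round 3.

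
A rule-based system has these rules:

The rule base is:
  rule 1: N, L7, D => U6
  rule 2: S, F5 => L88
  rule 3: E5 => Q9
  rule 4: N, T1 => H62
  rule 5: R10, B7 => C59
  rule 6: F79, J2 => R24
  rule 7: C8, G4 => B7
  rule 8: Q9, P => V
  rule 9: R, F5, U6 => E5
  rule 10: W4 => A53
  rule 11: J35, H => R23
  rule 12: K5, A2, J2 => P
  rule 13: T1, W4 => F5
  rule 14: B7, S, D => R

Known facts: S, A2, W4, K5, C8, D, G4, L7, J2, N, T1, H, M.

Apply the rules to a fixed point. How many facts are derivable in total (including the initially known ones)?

Round 1 fires rule 1, rule 4, rule 7, rule 10, rule 12, rule 13, giving U6, H62, B7, A53, P, F5.
Round 2 fires rule 2, rule 14, giving L88, R.
Round 3 fires rule 9, giving E5.
Round 4 fires rule 3, giving Q9.
Round 5 fires rule 8, giving V.
Closure: {A2, A53, B7, C8, D, E5, F5, G4, H, H62, J2, K5, L7, L88, M, N, P, Q9, R, S, T1, U6, V, W4} — 24 facts.

24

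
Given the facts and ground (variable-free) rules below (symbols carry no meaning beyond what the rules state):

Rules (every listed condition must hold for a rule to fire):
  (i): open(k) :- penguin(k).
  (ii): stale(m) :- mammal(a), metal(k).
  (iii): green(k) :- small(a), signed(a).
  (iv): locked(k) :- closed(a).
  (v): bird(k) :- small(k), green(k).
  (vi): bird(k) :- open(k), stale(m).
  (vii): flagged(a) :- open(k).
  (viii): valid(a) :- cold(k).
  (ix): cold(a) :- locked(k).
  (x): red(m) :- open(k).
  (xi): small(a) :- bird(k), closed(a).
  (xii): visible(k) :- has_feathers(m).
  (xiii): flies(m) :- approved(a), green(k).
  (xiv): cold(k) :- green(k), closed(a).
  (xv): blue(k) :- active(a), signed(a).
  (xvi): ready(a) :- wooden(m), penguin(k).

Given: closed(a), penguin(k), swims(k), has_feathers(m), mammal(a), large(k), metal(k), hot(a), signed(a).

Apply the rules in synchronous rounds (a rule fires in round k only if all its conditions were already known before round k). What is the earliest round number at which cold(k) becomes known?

5

[1] (i) [open(k) :- penguin(k).]; (ii) [stale(m) :- mammal(a), metal(k).]; (iv) [locked(k) :- closed(a).]; (xii) [visible(k) :- has_feathers(m).]. ⇒ new: open(k), stale(m), locked(k), visible(k).
[2] (vi) [bird(k) :- open(k), stale(m).]; (vii) [flagged(a) :- open(k).]; (ix) [cold(a) :- locked(k).]; (x) [red(m) :- open(k).]. ⇒ new: bird(k), flagged(a), cold(a), red(m).
[3] (xi) [small(a) :- bird(k), closed(a).]. ⇒ new: small(a).
[4] (iii) [green(k) :- small(a), signed(a).]. ⇒ new: green(k).
[5] (xiv) [cold(k) :- green(k), closed(a).]. ⇒ new: cold(k).
cold(k) first appears in round 5.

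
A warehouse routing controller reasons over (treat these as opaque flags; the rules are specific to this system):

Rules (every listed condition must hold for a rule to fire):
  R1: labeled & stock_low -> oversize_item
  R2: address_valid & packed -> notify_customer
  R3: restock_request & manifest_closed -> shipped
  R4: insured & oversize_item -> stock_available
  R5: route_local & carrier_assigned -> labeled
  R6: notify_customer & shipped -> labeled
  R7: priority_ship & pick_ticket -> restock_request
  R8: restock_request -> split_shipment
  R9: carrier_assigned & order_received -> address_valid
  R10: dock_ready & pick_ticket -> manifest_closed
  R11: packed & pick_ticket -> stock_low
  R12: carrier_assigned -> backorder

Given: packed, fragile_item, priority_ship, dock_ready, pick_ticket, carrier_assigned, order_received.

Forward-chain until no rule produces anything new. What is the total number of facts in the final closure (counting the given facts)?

Round 1: R7 [priority_ship & pick_ticket -> restock_request]; R9 [carrier_assigned & order_received -> address_valid]; R10 [dock_ready & pick_ticket -> manifest_closed]; R11 [packed & pick_ticket -> stock_low]; R12 [carrier_assigned -> backorder]. Adds restock_request, address_valid, manifest_closed, stock_low, backorder.
Round 2: R2 [address_valid & packed -> notify_customer]; R3 [restock_request & manifest_closed -> shipped]; R8 [restock_request -> split_shipment]. Adds notify_customer, shipped, split_shipment.
Round 3: R6 [notify_customer & shipped -> labeled]. Adds labeled.
Round 4: R1 [labeled & stock_low -> oversize_item]. Adds oversize_item.
Closure: {address_valid, backorder, carrier_assigned, dock_ready, fragile_item, labeled, manifest_closed, notify_customer, order_received, oversize_item, packed, pick_ticket, priority_ship, restock_request, shipped, split_shipment, stock_low} — 17 facts.

17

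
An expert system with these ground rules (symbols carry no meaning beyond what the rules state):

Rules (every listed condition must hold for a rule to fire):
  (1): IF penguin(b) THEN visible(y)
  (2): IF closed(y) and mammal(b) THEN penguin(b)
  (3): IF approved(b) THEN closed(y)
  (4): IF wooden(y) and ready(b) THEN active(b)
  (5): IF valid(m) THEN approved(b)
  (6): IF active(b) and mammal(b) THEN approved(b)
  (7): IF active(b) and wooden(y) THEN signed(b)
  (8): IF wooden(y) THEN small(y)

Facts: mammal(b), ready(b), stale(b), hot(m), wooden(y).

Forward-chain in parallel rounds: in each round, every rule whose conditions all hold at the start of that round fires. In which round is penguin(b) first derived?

Round 1 — (4), (8), derive active(b), small(y).
Round 2 — (6), (7), derive approved(b), signed(b).
Round 3 — (3), derive closed(y).
Round 4 — (2), derive penguin(b).
penguin(b) first appears in round 4.

4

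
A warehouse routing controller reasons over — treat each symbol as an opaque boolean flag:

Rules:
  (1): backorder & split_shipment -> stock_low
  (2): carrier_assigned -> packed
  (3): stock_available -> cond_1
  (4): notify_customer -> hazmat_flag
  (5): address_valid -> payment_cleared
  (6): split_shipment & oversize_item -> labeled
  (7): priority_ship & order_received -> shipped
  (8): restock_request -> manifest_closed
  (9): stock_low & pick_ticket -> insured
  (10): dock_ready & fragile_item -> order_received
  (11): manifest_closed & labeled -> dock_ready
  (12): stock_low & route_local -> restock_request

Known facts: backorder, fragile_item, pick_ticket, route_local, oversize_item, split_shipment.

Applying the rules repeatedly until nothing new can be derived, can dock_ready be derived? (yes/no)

Round 1: (1) [backorder & split_shipment -> stock_low]; (6) [split_shipment & oversize_item -> labeled]. Adds stock_low, labeled.
Round 2: (9) [stock_low & pick_ticket -> insured]; (12) [stock_low & route_local -> restock_request]. Adds insured, restock_request.
Round 3: (8) [restock_request -> manifest_closed]. Adds manifest_closed.
Round 4: (11) [manifest_closed & labeled -> dock_ready]. Adds dock_ready.
Round 5: (10) [dock_ready & fragile_item -> order_received]. Adds order_received.
dock_ready appears in round 4, so it is derivable.

yes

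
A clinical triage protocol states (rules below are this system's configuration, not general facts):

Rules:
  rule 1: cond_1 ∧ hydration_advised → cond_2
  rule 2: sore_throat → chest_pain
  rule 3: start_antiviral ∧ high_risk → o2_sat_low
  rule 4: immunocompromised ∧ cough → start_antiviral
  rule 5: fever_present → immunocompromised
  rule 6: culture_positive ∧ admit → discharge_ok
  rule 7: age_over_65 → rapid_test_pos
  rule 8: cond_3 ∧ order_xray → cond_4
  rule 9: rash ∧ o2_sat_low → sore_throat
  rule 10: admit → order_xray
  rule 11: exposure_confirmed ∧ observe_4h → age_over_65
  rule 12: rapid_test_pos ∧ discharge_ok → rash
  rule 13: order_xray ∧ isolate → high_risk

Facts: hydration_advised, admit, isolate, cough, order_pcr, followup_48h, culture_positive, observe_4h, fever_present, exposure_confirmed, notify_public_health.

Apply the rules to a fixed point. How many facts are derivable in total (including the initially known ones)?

22

[1] rule 5 [fever_present → immunocompromised]; rule 6 [culture_positive ∧ admit → discharge_ok]; rule 10 [admit → order_xray]; rule 11 [exposure_confirmed ∧ observe_4h → age_over_65]. ⇒ new: immunocompromised, discharge_ok, order_xray, age_over_65.
[2] rule 4 [immunocompromised ∧ cough → start_antiviral]; rule 7 [age_over_65 → rapid_test_pos]; rule 13 [order_xray ∧ isolate → high_risk]. ⇒ new: start_antiviral, rapid_test_pos, high_risk.
[3] rule 3 [start_antiviral ∧ high_risk → o2_sat_low]; rule 12 [rapid_test_pos ∧ discharge_ok → rash]. ⇒ new: o2_sat_low, rash.
[4] rule 9 [rash ∧ o2_sat_low → sore_throat]. ⇒ new: sore_throat.
[5] rule 2 [sore_throat → chest_pain]. ⇒ new: chest_pain.
Closure: {admit, age_over_65, chest_pain, cough, culture_positive, discharge_ok, exposure_confirmed, fever_present, followup_48h, high_risk, hydration_advised, immunocompromised, isolate, notify_public_health, o2_sat_low, observe_4h, order_pcr, order_xray, rapid_test_pos, rash, sore_throat, start_antiviral} — 22 facts.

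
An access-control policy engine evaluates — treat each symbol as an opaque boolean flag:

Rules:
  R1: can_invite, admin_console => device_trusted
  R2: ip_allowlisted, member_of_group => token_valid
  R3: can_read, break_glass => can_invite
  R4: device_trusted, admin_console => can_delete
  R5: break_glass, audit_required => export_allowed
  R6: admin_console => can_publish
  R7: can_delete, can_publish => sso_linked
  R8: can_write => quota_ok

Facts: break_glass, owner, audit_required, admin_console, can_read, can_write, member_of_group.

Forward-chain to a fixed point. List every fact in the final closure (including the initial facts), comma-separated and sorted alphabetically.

admin_console, audit_required, break_glass, can_delete, can_invite, can_publish, can_read, can_write, device_trusted, export_allowed, member_of_group, owner, quota_ok, sso_linked

Round 1 — R3, R5, R6, R8, derive can_invite, export_allowed, can_publish, quota_ok.
Round 2 — R1, derive device_trusted.
Round 3 — R4, derive can_delete.
Round 4 — R7, derive sso_linked.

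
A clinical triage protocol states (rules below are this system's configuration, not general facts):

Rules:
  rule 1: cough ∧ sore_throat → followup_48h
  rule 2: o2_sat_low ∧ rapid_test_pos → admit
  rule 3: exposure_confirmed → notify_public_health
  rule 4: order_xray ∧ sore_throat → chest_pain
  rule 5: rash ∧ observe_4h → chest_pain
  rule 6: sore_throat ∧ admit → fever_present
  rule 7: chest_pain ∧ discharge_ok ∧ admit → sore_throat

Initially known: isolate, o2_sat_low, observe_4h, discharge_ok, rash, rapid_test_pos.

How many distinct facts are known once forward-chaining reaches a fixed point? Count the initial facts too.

10

Round 1: rule 2 [o2_sat_low ∧ rapid_test_pos → admit]; rule 5 [rash ∧ observe_4h → chest_pain]. New: admit, chest_pain.
Round 2: rule 7 [chest_pain ∧ discharge_ok ∧ admit → sore_throat]. New: sore_throat.
Round 3: rule 6 [sore_throat ∧ admit → fever_present]. New: fever_present.
Closure: {admit, chest_pain, discharge_ok, fever_present, isolate, o2_sat_low, observe_4h, rapid_test_pos, rash, sore_throat} — 10 facts.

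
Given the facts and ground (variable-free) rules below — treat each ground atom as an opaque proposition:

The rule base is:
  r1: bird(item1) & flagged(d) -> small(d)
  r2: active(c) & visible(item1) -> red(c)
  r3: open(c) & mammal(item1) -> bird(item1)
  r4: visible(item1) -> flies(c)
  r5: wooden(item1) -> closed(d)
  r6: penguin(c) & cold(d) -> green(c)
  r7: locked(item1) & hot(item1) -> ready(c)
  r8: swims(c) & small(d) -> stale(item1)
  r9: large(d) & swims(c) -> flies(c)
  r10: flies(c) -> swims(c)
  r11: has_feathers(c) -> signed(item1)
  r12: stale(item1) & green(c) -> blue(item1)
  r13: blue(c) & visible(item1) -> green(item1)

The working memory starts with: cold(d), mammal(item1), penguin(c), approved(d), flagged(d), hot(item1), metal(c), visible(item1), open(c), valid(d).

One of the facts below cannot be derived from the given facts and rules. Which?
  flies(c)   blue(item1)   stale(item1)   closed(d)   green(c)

closed(d)

Round 1 — r3, r4, r6, derive bird(item1), flies(c), green(c).
Round 2 — r1, r10, derive small(d), swims(c).
Round 3 — r8, derive stale(item1).
Round 4 — r12, derive blue(item1).
Derived: flies(c) (round 1), green(c) (round 1), stale(item1) (round 3), blue(item1) (round 4). closed(d) never appears in any round.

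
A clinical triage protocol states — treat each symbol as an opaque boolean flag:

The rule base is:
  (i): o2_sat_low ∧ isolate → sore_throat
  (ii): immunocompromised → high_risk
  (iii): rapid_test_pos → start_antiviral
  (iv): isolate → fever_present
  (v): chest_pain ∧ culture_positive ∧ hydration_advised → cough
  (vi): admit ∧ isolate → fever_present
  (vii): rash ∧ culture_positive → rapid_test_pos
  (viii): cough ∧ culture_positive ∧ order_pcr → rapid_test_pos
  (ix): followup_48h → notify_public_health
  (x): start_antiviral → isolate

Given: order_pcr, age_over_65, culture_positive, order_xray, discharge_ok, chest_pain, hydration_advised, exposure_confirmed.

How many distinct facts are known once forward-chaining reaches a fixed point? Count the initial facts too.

13

Round 1: (v) [chest_pain ∧ culture_positive ∧ hydration_advised → cough]. Adds cough.
Round 2: (viii) [cough ∧ culture_positive ∧ order_pcr → rapid_test_pos]. Adds rapid_test_pos.
Round 3: (iii) [rapid_test_pos → start_antiviral]. Adds start_antiviral.
Round 4: (x) [start_antiviral → isolate]. Adds isolate.
Round 5: (iv) [isolate → fever_present]. Adds fever_present.
Closure: {age_over_65, chest_pain, cough, culture_positive, discharge_ok, exposure_confirmed, fever_present, hydration_advised, isolate, order_pcr, order_xray, rapid_test_pos, start_antiviral} — 13 facts.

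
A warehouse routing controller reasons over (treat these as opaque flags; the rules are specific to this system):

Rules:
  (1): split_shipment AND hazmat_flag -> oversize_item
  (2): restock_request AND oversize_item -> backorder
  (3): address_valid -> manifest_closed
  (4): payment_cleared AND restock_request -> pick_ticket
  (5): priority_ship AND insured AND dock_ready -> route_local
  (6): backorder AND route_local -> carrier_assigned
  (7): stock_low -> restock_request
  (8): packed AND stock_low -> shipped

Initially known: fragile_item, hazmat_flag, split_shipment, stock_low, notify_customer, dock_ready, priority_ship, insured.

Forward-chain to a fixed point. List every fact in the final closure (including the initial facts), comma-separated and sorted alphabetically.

Round 1: (1) [split_shipment AND hazmat_flag -> oversize_item]; (5) [priority_ship AND insured AND dock_ready -> route_local]; (7) [stock_low -> restock_request]. Adds oversize_item, route_local, restock_request.
Round 2: (2) [restock_request AND oversize_item -> backorder]. Adds backorder.
Round 3: (6) [backorder AND route_local -> carrier_assigned]. Adds carrier_assigned.

backorder, carrier_assigned, dock_ready, fragile_item, hazmat_flag, insured, notify_customer, oversize_item, priority_ship, restock_request, route_local, split_shipment, stock_low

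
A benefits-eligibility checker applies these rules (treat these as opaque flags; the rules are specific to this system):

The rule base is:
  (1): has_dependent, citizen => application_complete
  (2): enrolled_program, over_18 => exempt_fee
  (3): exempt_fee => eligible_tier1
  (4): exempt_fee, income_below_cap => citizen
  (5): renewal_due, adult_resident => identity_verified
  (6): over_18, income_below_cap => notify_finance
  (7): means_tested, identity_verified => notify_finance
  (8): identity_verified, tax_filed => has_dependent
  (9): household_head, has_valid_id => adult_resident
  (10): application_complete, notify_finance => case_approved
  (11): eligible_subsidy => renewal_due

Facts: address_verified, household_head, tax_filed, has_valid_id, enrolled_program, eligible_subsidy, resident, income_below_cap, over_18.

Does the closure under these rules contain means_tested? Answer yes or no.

Round 1 fires (2), (6), (9), (11), giving exempt_fee, notify_finance, adult_resident, renewal_due.
Round 2 fires (3), (4), (5), giving eligible_tier1, citizen, identity_verified.
Round 3 fires (8), giving has_dependent.
Round 4 fires (1), giving application_complete.
Round 5 fires (10), giving case_approved.
Fixed point reached. No rule has means_tested as a consequent, and it is not given.

no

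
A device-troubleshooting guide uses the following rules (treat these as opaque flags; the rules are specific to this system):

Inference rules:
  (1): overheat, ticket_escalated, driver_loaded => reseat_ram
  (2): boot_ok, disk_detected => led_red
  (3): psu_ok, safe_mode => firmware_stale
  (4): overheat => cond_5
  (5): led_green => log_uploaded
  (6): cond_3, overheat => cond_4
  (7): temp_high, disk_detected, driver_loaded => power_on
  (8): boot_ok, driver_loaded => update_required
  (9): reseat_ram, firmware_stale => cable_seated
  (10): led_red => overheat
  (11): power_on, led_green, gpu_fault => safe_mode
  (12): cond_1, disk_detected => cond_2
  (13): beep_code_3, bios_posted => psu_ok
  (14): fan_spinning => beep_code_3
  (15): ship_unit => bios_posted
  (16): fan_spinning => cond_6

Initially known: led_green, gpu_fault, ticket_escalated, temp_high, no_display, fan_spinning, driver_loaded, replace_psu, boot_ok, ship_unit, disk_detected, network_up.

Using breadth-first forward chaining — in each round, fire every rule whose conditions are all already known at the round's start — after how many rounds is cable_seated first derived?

[1] (2) [boot_ok, disk_detected => led_red]; (5) [led_green => log_uploaded]; (7) [temp_high, disk_detected, driver_loaded => power_on]; (8) [boot_ok, driver_loaded => update_required]; (14) [fan_spinning => beep_code_3]; (15) [ship_unit => bios_posted]; (16) [fan_spinning => cond_6]. ⇒ new: led_red, log_uploaded, power_on, update_required, beep_code_3, bios_posted, cond_6.
[2] (10) [led_red => overheat]; (11) [power_on, led_green, gpu_fault => safe_mode]; (13) [beep_code_3, bios_posted => psu_ok]. ⇒ new: overheat, safe_mode, psu_ok.
[3] (1) [overheat, ticket_escalated, driver_loaded => reseat_ram]; (3) [psu_ok, safe_mode => firmware_stale]; (4) [overheat => cond_5]. ⇒ new: reseat_ram, firmware_stale, cond_5.
[4] (9) [reseat_ram, firmware_stale => cable_seated]. ⇒ new: cable_seated.
cable_seated first appears in round 4.

4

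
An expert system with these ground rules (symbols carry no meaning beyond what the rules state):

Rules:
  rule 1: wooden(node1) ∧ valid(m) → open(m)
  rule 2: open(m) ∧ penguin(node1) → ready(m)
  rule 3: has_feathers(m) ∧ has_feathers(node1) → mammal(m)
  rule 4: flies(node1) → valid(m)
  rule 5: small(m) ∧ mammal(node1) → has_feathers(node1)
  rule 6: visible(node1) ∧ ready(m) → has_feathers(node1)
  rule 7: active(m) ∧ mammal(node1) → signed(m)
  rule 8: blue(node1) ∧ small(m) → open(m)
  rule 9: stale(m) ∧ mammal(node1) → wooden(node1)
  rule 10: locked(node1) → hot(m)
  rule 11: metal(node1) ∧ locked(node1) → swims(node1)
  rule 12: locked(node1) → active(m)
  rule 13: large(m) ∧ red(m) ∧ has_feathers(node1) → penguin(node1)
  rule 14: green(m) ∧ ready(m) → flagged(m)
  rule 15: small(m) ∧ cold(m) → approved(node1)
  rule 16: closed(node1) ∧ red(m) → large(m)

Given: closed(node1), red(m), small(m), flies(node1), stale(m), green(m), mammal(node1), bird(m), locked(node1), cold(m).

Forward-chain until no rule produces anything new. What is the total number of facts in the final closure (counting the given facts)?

Round 1 — rule 4, rule 5, rule 9, rule 10, rule 12, rule 15, rule 16, derive valid(m), has_feathers(node1), wooden(node1), hot(m), active(m), approved(node1), large(m).
Round 2 — rule 1, rule 7, rule 13, derive open(m), signed(m), penguin(node1).
Round 3 — rule 2, derive ready(m).
Round 4 — rule 14, derive flagged(m).
Closure: {active(m), approved(node1), bird(m), closed(node1), cold(m), flagged(m), flies(node1), green(m), has_feathers(node1), hot(m), large(m), locked(node1), mammal(node1), open(m), penguin(node1), ready(m), red(m), signed(m), small(m), stale(m), valid(m), wooden(node1)} — 22 facts.

22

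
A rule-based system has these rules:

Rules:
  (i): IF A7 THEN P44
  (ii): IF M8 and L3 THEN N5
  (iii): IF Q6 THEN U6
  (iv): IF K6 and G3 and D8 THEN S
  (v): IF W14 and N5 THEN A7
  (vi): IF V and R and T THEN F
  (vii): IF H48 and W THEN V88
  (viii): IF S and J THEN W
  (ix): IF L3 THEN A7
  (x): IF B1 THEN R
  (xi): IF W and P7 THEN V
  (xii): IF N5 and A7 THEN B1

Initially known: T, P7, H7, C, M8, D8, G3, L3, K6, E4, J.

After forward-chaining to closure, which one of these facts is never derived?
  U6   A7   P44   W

Round 1 — (ii), (iv), (ix), derive N5, S, A7.
Round 2 — (i), (viii), (xii), derive P44, W, B1.
Round 3 — (x), (xi), derive R, V.
Round 4 — (vi), derive F.
Derived: A7 (round 1), W (round 2), P44 (round 2). U6 never appears in any round.

U6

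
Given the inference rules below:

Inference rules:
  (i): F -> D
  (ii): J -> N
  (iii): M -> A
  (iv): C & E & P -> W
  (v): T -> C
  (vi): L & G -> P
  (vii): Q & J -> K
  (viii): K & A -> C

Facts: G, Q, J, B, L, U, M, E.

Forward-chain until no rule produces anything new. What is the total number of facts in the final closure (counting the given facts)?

14

Round 1 fires (ii), (iii), (vi), (vii), giving N, A, P, K.
Round 2 fires (viii), giving C.
Round 3 fires (iv), giving W.
Closure: {A, B, C, E, G, J, K, L, M, N, P, Q, U, W} — 14 facts.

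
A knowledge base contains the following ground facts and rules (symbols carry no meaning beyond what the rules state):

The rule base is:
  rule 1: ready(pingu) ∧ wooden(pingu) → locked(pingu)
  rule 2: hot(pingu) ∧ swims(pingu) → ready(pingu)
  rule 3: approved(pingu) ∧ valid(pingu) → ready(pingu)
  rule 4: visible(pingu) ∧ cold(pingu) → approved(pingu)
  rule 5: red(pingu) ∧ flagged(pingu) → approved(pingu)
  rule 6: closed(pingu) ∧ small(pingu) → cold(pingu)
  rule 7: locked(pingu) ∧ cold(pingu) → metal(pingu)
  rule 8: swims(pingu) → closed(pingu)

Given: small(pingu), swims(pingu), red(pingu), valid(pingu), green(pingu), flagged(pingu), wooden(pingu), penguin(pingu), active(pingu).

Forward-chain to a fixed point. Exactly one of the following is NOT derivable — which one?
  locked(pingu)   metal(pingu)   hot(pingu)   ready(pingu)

[1] rule 5 [red(pingu) ∧ flagged(pingu) → approved(pingu)]; rule 8 [swims(pingu) → closed(pingu)]. ⇒ new: approved(pingu), closed(pingu).
[2] rule 3 [approved(pingu) ∧ valid(pingu) → ready(pingu)]; rule 6 [closed(pingu) ∧ small(pingu) → cold(pingu)]. ⇒ new: ready(pingu), cold(pingu).
[3] rule 1 [ready(pingu) ∧ wooden(pingu) → locked(pingu)]. ⇒ new: locked(pingu).
[4] rule 7 [locked(pingu) ∧ cold(pingu) → metal(pingu)]. ⇒ new: metal(pingu).
Derived: metal(pingu) (round 4), ready(pingu) (round 2), locked(pingu) (round 3). hot(pingu) never appears in any round.

hot(pingu)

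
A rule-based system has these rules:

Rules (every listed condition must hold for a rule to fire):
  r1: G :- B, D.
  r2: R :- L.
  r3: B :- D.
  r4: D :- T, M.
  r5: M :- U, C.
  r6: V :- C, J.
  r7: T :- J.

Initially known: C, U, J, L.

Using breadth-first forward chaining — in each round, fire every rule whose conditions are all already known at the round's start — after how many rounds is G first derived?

4

Round 1 — r2, r5, r6, r7, derive R, M, V, T.
Round 2 — r4, derive D.
Round 3 — r3, derive B.
Round 4 — r1, derive G.
G first appears in round 4.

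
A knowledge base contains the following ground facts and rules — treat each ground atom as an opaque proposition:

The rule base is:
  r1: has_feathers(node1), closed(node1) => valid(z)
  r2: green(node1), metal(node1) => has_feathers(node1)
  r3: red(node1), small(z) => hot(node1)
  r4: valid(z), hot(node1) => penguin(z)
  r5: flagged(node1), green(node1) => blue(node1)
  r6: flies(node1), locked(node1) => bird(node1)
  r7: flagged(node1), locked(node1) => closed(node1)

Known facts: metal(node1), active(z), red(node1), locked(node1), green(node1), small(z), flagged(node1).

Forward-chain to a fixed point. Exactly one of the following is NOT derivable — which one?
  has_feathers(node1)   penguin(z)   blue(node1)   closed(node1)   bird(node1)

Round 1 fires r2, r3, r5, r7, giving has_feathers(node1), hot(node1), blue(node1), closed(node1).
Round 2 fires r1, giving valid(z).
Round 3 fires r4, giving penguin(z).
Derived: penguin(z) (round 3), has_feathers(node1) (round 1), blue(node1) (round 1), closed(node1) (round 1). bird(node1) never appears in any round.

bird(node1)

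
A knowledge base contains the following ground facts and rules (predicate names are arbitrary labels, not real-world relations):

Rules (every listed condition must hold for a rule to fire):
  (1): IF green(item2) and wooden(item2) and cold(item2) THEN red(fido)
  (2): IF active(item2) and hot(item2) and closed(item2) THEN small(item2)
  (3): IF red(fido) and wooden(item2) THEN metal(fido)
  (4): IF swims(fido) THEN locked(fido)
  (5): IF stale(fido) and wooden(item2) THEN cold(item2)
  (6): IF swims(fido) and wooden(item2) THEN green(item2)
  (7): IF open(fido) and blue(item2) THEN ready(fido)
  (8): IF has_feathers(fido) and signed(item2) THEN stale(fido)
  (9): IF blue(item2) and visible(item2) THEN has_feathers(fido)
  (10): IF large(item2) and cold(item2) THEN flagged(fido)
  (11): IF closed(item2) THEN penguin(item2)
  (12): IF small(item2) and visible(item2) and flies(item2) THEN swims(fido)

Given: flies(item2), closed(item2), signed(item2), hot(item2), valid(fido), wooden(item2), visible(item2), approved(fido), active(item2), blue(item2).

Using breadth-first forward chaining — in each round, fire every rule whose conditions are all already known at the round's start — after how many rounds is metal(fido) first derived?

5

Round 1 — (2), (9), (11), derive small(item2), has_feathers(fido), penguin(item2).
Round 2 — (8), (12), derive stale(fido), swims(fido).
Round 3 — (4), (5), (6), derive locked(fido), cold(item2), green(item2).
Round 4 — (1), derive red(fido).
Round 5 — (3), derive metal(fido).
metal(fido) first appears in round 5.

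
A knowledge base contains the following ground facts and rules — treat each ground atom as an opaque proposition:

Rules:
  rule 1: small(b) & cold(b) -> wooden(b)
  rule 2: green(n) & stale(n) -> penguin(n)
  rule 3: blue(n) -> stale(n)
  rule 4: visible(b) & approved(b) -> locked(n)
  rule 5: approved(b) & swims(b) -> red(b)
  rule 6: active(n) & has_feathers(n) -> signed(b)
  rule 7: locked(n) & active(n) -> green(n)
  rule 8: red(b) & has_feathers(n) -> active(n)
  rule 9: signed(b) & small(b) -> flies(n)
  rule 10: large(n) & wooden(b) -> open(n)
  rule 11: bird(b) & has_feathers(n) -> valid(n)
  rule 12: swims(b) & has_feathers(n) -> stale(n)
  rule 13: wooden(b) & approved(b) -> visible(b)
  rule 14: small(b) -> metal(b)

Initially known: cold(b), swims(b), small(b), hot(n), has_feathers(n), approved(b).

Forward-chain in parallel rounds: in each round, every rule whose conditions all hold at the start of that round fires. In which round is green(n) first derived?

Round 1 — rule 1, rule 5, rule 12, rule 14, derive wooden(b), red(b), stale(n), metal(b).
Round 2 — rule 8, rule 13, derive active(n), visible(b).
Round 3 — rule 4, rule 6, derive locked(n), signed(b).
Round 4 — rule 7, rule 9, derive green(n), flies(n).
green(n) first appears in round 4.

4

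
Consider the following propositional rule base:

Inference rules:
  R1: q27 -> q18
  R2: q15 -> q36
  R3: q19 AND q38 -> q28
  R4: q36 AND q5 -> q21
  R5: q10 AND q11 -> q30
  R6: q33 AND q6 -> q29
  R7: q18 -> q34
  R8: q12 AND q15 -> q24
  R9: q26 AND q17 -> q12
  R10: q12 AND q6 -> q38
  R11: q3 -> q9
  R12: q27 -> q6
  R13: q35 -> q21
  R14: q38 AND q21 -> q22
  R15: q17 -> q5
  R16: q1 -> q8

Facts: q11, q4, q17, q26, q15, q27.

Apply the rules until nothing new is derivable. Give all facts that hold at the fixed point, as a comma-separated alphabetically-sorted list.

q11, q12, q15, q17, q18, q21, q22, q24, q26, q27, q34, q36, q38, q4, q5, q6

Round 1 — R1, R2, R9, R12, R15, derive q18, q36, q12, q6, q5.
Round 2 — R4, R7, R8, R10, derive q21, q34, q24, q38.
Round 3 — R14, derive q22.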